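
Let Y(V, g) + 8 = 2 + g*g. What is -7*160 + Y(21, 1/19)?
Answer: -406485/361 ≈ -1126.0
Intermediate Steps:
Y(V, g) = -6 + g² (Y(V, g) = -8 + (2 + g*g) = -8 + (2 + g²) = -6 + g²)
-7*160 + Y(21, 1/19) = -7*160 + (-6 + (1/19)²) = -1120 + (-6 + (1/19)²) = -1120 + (-6 + 1/361) = -1120 - 2165/361 = -406485/361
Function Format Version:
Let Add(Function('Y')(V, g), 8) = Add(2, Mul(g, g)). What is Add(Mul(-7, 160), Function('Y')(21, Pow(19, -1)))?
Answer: Rational(-406485, 361) ≈ -1126.0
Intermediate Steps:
Function('Y')(V, g) = Add(-6, Pow(g, 2)) (Function('Y')(V, g) = Add(-8, Add(2, Mul(g, g))) = Add(-8, Add(2, Pow(g, 2))) = Add(-6, Pow(g, 2)))
Add(Mul(-7, 160), Function('Y')(21, Pow(19, -1))) = Add(Mul(-7, 160), Add(-6, Pow(Pow(19, -1), 2))) = Add(-1120, Add(-6, Pow(Rational(1, 19), 2))) = Add(-1120, Add(-6, Rational(1, 361))) = Add(-1120, Rational(-2165, 361)) = Rational(-406485, 361)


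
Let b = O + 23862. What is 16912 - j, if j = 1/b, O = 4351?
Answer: 477138255/28213 ≈ 16912.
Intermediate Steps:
b = 28213 (b = 4351 + 23862 = 28213)
j = 1/28213 ≈ 3.5445e-5
16912 - j = 16912 - 1*1/28213 = 16912 - 1/28213 = 477138255/28213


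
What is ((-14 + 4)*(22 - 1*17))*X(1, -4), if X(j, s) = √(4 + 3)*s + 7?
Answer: -350 + 200*√7 ≈ 179.15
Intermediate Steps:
X(j, s) = 7 + s*√7 (X(j, s) = √7*s + 7 = s*√7 + 7 = 7 + s*√7)
((-14 + 4)*(22 - 1*17))*X(1, -4) = ((-14 + 4)*(22 - 1*17))*(7 - 4*√7) = (-10*(22 - 17))*(7 - 4*√7) = (-10*5)*(7 - 4*√7) = -50*(7 - 4*√7) = -350 + 200*√7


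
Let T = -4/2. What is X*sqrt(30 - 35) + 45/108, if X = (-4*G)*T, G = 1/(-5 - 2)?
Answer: 5/12 - 8*I*sqrt(5)/7 ≈ 0.41667 - 2.5555*I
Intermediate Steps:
G = -1/7 (G = 1/(-7) = -1/7 ≈ -0.14286)
T = -2 (T = -4*1/2 = -2)
X = -8/7 (X = -4*(-1/7)*(-2) = (4/7)*(-2) = -8/7 ≈ -1.1429)
X*sqrt(30 - 35) + 45/108 = -8*sqrt(30 - 35)/7 + 45/108 = -8*I*sqrt(5)/7 + 45*(1/108) = -8*I*sqrt(5)/7 + 5/12 = 5/12 - 8*I*sqrt(5)/7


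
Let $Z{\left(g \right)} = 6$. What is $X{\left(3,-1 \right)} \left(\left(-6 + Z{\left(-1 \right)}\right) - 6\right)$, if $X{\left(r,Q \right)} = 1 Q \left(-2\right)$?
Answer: $-12$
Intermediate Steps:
$X{\left(r,Q \right)} = - 2 Q$ ($X{\left(r,Q \right)} = Q \left(-2\right) = - 2 Q$)
$X{\left(3,-1 \right)} \left(\left(-6 + Z{\left(-1 \right)}\right) - 6\right) = \left(-2\right) \left(-1\right) \left(\left(-6 + 6\right) - 6\right) = 2 \left(0 - 6\right) = 2 \left(-6\right) = -12$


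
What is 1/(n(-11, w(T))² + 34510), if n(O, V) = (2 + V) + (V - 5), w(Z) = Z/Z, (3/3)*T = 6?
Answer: 1/34511 ≈ 2.8976e-5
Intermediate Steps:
T = 6
w(Z) = 1
n(O, V) = -3 + 2*V (n(O, V) = (2 + V) + (-5 + V) = -3 + 2*V)
1/(n(-11, w(T))² + 34510) = 1/((-3 + 2*1)² + 34510) = 1/((-3 + 2)² + 34510) = 1/((-1)² + 34510) = 1/(1 + 34510) = 1/34511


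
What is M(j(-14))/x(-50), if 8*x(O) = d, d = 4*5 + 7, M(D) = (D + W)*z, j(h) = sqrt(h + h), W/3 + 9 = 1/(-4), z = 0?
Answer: 0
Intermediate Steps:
W = -111/4 (W = -27 + 3/(-4) = -27 + 3*(-1/4) = -27 - 3/4 = -111/4 ≈ -27.750)
j(h) = sqrt(2)*sqrt(h) (j(h) = sqrt(2*h) = sqrt(2)*sqrt(h))
M(D) = 0 (M(D) = (D - 111/4)*0 = (-111/4 + D)*0 = 0)
d = 27 (d = 20 + 7 = 27)
x(O) = 27/8 (x(O) = (1/8)*27 = 27/8)
M(j(-14))/x(-50) = 0/(27/8) = 0*(8/27) = 0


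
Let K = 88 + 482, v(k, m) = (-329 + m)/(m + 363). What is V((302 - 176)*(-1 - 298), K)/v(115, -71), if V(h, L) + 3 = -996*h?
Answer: -2739200973/100 ≈ -2.7392e+7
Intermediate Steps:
v(k, m) = (-329 + m)/(363 + m)
K = 570
V(h, L) = -3 - 996*h
V((302 - 176)*(-1 - 298), K)/v(115, -71) = (-3 - 996*(302 - 176)*(-1 - 298))/(((-329 - 71)/(363 - 71))) = (-3 - 125496*(-299))/((-400/292)) = (-3 - 996*(-37674))/(((1/292)*(-400))) = (-3 + 37523304)/(-100/73) = 37523301*(-73/100) = -2739200973/100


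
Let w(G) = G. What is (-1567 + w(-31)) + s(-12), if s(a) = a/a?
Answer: -1597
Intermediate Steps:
s(a) = 1
(-1567 + w(-31)) + s(-12) = (-1567 - 31) + 1 = -1598 + 1 = -1597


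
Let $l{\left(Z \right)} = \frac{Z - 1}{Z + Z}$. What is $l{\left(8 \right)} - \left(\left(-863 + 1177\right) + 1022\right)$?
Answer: $- \frac{21369}{16} \approx -1335.6$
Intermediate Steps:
$l{\left(Z \right)} = \frac{-1 + Z}{2 Z}$
$l{\left(8 \right)} - \left(\left(-863 + 1177\right) + 1022\right) = \frac{-1 + 8}{2 \cdot 8} - \left(\left(-863 + 1177\right) + 1022\right) = \frac{1}{2} \cdot \frac{1}{8} \cdot 7 - \left(314 + 1022\right) = \frac{7}{16} - 1336 = - \frac{21369}{16}$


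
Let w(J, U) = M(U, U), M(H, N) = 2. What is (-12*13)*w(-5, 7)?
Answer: -312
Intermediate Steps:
w(J, U) = 2
(-12*13)*w(-5, 7) = -12*13*2 = -156*2 = -312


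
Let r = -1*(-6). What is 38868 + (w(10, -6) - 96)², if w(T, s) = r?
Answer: 46968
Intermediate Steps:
r = 6
w(T, s) = 6
38868 + (w(10, -6) - 96)² = 38868 + (6 - 96)² = 38868 + (-90)² = 38868 + 8100 = 46968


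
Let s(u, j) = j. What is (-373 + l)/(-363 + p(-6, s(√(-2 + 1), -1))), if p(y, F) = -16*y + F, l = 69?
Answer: 76/67 ≈ 1.1343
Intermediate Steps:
p(y, F) = F - 16*y
(-373 + l)/(-363 + p(-6, s(√(-2 + 1), -1))) = (-373 + 69)/(-363 + (-1 - 16*(-6))) = -304/(-363 + (-1 + 96)) = -304/(-363 + 95) = -304/(-268) = -304*(-1/268) = 76/67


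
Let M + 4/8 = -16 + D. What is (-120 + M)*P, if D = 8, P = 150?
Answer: -19275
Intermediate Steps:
M = -17/2 (M = -½ + (-16 + 8) = -½ - 8 = -17/2 ≈ -8.5000)
(-120 + M)*P = (-120 - 17/2)*150 = -257/2*150 = -19275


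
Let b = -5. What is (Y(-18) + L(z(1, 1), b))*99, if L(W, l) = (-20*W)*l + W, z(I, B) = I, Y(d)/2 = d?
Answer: 6435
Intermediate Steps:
Y(d) = 2*d
L(W, l) = W - 20*W*l (L(W, l) = -20*W*l + W = W - 20*W*l)
(Y(-18) + L(z(1, 1), b))*99 = (2*(-18) + 1*(1 - 20*(-5)))*99 = (-36 + 1*(1 + 100))*99 = (-36 + 1*101)*99 = (-36 + 101)*99 = 65*99 = 6435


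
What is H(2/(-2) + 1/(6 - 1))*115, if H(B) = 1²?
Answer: 115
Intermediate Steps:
H(B) = 1
H(2/(-2) + 1/(6 - 1))*115 = 1*115 = 115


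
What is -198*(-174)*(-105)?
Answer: -3617460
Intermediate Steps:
-198*(-174)*(-105) = 34452*(-105) = -3617460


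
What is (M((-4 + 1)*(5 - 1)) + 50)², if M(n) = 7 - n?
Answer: 4761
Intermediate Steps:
(M((-4 + 1)*(5 - 1)) + 50)² = ((7 - (-4 + 1)*(5 - 1)) + 50)² = ((7 - (-3)*4) + 50)² = ((7 - 1*(-12)) + 50)² = ((7 + 12) + 50)² = (19 + 50)² = 69² = 4761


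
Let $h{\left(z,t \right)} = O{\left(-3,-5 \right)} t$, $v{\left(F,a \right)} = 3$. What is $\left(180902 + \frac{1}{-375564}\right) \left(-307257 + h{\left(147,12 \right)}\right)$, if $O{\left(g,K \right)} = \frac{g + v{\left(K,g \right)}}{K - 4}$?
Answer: $- \frac{6958375406940613}{125188} \approx -5.5583 \cdot 10^{10}$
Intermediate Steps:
$O{\left(g,K \right)} = \frac{3 + g}{-4 + K}$ ($O{\left(g,K \right)} = \frac{g + 3}{K - 4} = \frac{3 + g}{-4 + K}$)
$h{\left(z,t \right)} = 0$ ($h{\left(z,t \right)} = \frac{3 - 3}{-4 - 5} t = \frac{1}{-9} \cdot 0 t = \left(- \frac{1}{9}\right) 0 t = 0 t = 0$)
$\left(180902 + \frac{1}{-375564}\right) \left(-307257 + h{\left(147,12 \right)}\right) = \left(180902 + \frac{1}{-375564}\right) \left(-307257 + 0\right) = \left(180902 - \frac{1}{375564}\right) \left(-307257\right) = \frac{67940278727}{375564} \left(-307257\right) = - \frac{6958375406940613}{125188}$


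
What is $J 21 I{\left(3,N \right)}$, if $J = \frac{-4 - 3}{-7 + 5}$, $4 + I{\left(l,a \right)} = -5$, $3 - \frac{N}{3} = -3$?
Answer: $- \frac{1323}{2} \approx -661.5$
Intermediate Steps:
$N = 18$ ($N = 9 - -9 = 9 + 9 = 18$)
$I{\left(l,a \right)} = -9$ ($I{\left(l,a \right)} = -4 - 5 = -9$)
$J = \frac{7}{2}$ ($J = \frac{-4 + \left(-3 + 0\right)}{-2} = \left(-4 - 3\right) \left(- \frac{1}{2}\right) = \left(-7\right) \left(- \frac{1}{2}\right) = \frac{7}{2} \approx 3.5$)
$J 21 I{\left(3,N \right)} = \frac{7}{2} \cdot 21 \left(-9\right) = \frac{147}{2} \left(-9\right) = - \frac{1323}{2}$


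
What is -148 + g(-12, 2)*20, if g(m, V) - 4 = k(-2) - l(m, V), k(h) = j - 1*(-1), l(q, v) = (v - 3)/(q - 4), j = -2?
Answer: -357/4 ≈ -89.250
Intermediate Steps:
l(q, v) = (-3 + v)/(-4 + q)
k(h) = -1 (k(h) = -2 - 1*(-1) = -2 + 1 = -1)
g(m, V) = 3 - (-3 + V)/(-4 + m) (g(m, V) = 4 + (-1 - (-3 + V)/(-4 + m)) = 3 - (-3 + V)/(-4 + m))
-148 + g(-12, 2)*20 = -148 + ((-9 - 1*2 + 3*(-12))/(-4 - 12))*20 = -148 + ((-9 - 2 - 36)/(-16))*20 = -148 - 1/16*(-47)*20 = -148 + (47/16)*20 = -148 + 235/4 = -357/4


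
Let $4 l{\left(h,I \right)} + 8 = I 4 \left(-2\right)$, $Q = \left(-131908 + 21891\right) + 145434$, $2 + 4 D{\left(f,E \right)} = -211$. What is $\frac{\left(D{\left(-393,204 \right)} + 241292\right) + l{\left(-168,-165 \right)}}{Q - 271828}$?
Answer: $- \frac{966267}{945644} \approx -1.0218$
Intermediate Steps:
$D{\left(f,E \right)} = - \frac{213}{4}$ ($D{\left(f,E \right)} = - \frac{1}{2} + \frac{1}{4} \left(-211\right) = - \frac{1}{2} - \frac{211}{4} = - \frac{213}{4}$)
$Q = 35417$ ($Q = -110017 + 145434 = 35417$)
$l{\left(h,I \right)} = -2 - 2 I$ ($l{\left(h,I \right)} = -2 + \frac{I 4 \left(-2\right)}{4} = -2 + \frac{4 I \left(-2\right)}{4} = -2 + \frac{\left(-8\right) I}{4} = -2 - 2 I$)
$\frac{\left(D{\left(-393,204 \right)} + 241292\right) + l{\left(-168,-165 \right)}}{Q - 271828} = \frac{\left(- \frac{213}{4} + 241292\right) - -328}{35417 - 271828} = \frac{\frac{964955}{4} + \left(-2 + 330\right)}{-236411} = \left(\frac{964955}{4} + 328\right) \left(- \frac{1}{236411}\right) = \frac{966267}{4} \left(- \frac{1}{236411}\right) = - \frac{966267}{945644}$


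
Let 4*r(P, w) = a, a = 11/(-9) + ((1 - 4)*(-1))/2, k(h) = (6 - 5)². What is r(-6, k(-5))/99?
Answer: 5/7128 ≈ 0.00070146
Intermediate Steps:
k(h) = 1 (k(h) = 1² = 1)
a = 5/18 (a = 11*(-⅑) - 3*(-1)*(½) = -11/9 + 3*(½) = -11/9 + 3/2 = 5/18 ≈ 0.27778)
r(P, w) = 5/72 (r(P, w) = (¼)*(5/18) = 5/72)
r(-6, k(-5))/99 = (5/72)/99 = (5/72)*(1/99) = 5/7128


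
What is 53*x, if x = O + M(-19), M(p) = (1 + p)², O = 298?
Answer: 32966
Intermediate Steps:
x = 622 (x = 298 + (1 - 19)² = 298 + (-18)² = 298 + 324 = 622)
53*x = 53*622 = 32966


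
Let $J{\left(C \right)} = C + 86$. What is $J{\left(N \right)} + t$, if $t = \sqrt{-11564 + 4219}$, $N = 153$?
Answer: $239 + i \sqrt{7345} \approx 239.0 + 85.703 i$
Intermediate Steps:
$J{\left(C \right)} = 86 + C$
$t = i \sqrt{7345}$ ($t = \sqrt{-7345} = i \sqrt{7345} \approx 85.703 i$)
$J{\left(N \right)} + t = \left(86 + 153\right) + i \sqrt{7345} = 239 + i \sqrt{7345}$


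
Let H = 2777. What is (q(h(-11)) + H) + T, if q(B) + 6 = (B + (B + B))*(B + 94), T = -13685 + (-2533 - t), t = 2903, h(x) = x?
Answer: -19089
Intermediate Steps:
T = -19121 (T = -13685 + (-2533 - 1*2903) = -13685 + (-2533 - 2903) = -13685 - 5436 = -19121)
q(B) = -6 + 3*B*(94 + B) (q(B) = -6 + (B + (B + B))*(B + 94) = -6 + (B + 2*B)*(94 + B) = -6 + (3*B)*(94 + B) = -6 + 3*B*(94 + B))
(q(h(-11)) + H) + T = ((-6 + 3*(-11)**2 + 282*(-11)) + 2777) - 19121 = ((-6 + 3*121 - 3102) + 2777) - 19121 = ((-6 + 363 - 3102) + 2777) - 19121 = (-2745 + 2777) - 19121 = 32 - 19121 = -19089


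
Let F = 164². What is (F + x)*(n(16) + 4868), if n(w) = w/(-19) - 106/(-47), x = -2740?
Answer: 105039612216/893 ≈ 1.1763e+8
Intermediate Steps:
F = 26896
n(w) = 106/47 - w/19 (n(w) = w*(-1/19) - 106*(-1/47) = -w/19 + 106/47 = 106/47 - w/19)
(F + x)*(n(16) + 4868) = (26896 - 2740)*((106/47 - 1/19*16) + 4868) = 24156*((106/47 - 16/19) + 4868) = 24156*(1262/893 + 4868) = 24156*(4348386/893) = 105039612216/893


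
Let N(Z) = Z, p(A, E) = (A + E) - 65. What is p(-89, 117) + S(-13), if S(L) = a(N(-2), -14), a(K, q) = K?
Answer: -39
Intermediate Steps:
p(A, E) = -65 + A + E
S(L) = -2
p(-89, 117) + S(-13) = (-65 - 89 + 117) - 2 = -37 - 2 = -39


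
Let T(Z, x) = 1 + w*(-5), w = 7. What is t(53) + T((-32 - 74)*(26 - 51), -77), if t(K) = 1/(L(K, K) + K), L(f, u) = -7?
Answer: -1563/46 ≈ -33.978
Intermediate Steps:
T(Z, x) = -34 (T(Z, x) = 1 + 7*(-5) = 1 - 35 = -34)
t(K) = 1/(-7 + K)
t(53) + T((-32 - 74)*(26 - 51), -77) = 1/(-7 + 53) - 34 = 1/46 - 34 = -1563/46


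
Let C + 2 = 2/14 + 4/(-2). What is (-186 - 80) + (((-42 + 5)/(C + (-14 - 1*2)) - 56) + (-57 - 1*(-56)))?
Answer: -44638/139 ≈ -321.14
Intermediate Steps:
C = -27/7 (C = -2 + (2/14 + 4/(-2)) = -2 + (2*(1/14) + 4*(-½)) = -2 + (⅐ - 2) = -2 - 13/7 = -27/7 ≈ -3.8571)
(-186 - 80) + (((-42 + 5)/(C + (-14 - 1*2)) - 56) + (-57 - 1*(-56))) = (-186 - 80) + (((-42 + 5)/(-27/7 + (-14 - 1*2)) - 56) + (-57 - 1*(-56))) = -266 + ((-37/(-27/7 + (-14 - 2)) - 56) + (-57 + 56)) = -266 + ((-37/(-27/7 - 16) - 56) - 1) = -266 + ((-37/(-139/7) - 56) - 1) = -266 + ((-37*(-7/139) - 56) - 1) = -266 + ((259/139 - 56) - 1) = -266 + (-7525/139 - 1) = -266 - 7664/139 = -44638/139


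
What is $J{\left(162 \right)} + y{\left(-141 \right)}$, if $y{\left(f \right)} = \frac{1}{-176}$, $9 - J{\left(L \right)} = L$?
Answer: $- \frac{26929}{176} \approx -153.01$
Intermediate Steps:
$J{\left(L \right)} = 9 - L$
$y{\left(f \right)} = - \frac{1}{176}$
$J{\left(162 \right)} + y{\left(-141 \right)} = \left(9 - 162\right) - \frac{1}{176} = -153 - \frac{1}{176} = - \frac{26929}{176}$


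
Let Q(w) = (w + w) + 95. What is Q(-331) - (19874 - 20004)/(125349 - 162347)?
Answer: -806846/1423 ≈ -567.00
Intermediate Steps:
Q(w) = 95 + 2*w (Q(w) = 2*w + 95 = 95 + 2*w)
Q(-331) - (19874 - 20004)/(125349 - 162347) = (95 + 2*(-331)) - (19874 - 20004)/(125349 - 162347) = (95 - 662) - (-130)/(-36998) = -567 - (-130)*(-1)/36998 = -567 - 1*5/1423 = -567 - 5/1423 = -806846/1423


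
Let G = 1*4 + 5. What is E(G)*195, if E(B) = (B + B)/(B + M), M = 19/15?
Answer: 26325/77 ≈ 341.88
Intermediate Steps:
M = 19/15 (M = 19*(1/15) = 19/15 ≈ 1.2667)
G = 9 (G = 4 + 5 = 9)
E(B) = 2*B/(19/15 + B) (E(B) = (B + B)/(B + 19/15) = (2*B)/(19/15 + B) = 2*B/(19/15 + B))
E(G)*195 = (30*9/(19 + 15*9))*195 = (30*9/(19 + 135))*195 = (30*9/154)*195 = (30*9*(1/154))*195 = (135/77)*195 = 26325/77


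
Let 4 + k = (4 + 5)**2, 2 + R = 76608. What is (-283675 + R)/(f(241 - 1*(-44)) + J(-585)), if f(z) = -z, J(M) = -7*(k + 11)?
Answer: 207069/901 ≈ 229.82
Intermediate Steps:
R = 76606 (R = -2 + 76608 = 76606)
k = 77 (k = -4 + (4 + 5)**2 = -4 + 9**2 = -4 + 81 = 77)
J(M) = -616 (J(M) = -7*(77 + 11) = -7*88 = -616)
(-283675 + R)/(f(241 - 1*(-44)) + J(-585)) = (-283675 + 76606)/(-(241 - 1*(-44)) - 616) = -207069/(-(241 + 44) - 616) = -207069/(-1*285 - 616) = -207069/(-285 - 616) = -207069/(-901) = -207069*(-1/901) = 207069/901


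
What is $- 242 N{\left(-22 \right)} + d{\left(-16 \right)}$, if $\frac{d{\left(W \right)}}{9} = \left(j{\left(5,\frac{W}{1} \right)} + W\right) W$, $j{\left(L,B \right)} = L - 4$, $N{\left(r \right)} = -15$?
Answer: $5790$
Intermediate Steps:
$j{\left(L,B \right)} = -4 + L$ ($j{\left(L,B \right)} = L - 4 = -4 + L$)
$d{\left(W \right)} = 9 W \left(1 + W\right)$ ($d{\left(W \right)} = 9 \left(\left(-4 + 5\right) + W\right) W = 9 \left(1 + W\right) W = 9 W \left(1 + W\right)$)
$- 242 N{\left(-22 \right)} + d{\left(-16 \right)} = \left(-242\right) \left(-15\right) + 9 \left(-16\right) \left(1 - 16\right) = 3630 + 9 \left(-16\right) \left(-15\right) = 3630 + 2160 = 5790$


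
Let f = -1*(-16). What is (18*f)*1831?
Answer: 527328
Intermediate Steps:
f = 16
(18*f)*1831 = (18*16)*1831 = 288*1831 = 527328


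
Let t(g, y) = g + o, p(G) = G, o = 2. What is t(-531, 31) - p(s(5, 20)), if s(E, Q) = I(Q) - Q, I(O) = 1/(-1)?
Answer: -508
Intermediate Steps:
I(O) = -1
s(E, Q) = -1 - Q
t(g, y) = 2 + g (t(g, y) = g + 2 = 2 + g)
t(-531, 31) - p(s(5, 20)) = (2 - 531) - (-1 - 1*20) = -529 - (-1 - 20) = -529 - 1*(-21) = -529 + 21 = -508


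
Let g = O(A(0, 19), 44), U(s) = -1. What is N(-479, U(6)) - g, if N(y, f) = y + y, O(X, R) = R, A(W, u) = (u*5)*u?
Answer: -1002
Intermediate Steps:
A(W, u) = 5*u² (A(W, u) = (5*u)*u = 5*u²)
N(y, f) = 2*y
g = 44
N(-479, U(6)) - g = 2*(-479) - 1*44 = -958 - 44 = -1002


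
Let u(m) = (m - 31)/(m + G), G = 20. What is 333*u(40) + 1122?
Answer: 23439/20 ≈ 1171.9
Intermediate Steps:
u(m) = (-31 + m)/(20 + m) (u(m) = (m - 31)/(m + 20) = (-31 + m)/(20 + m))
333*u(40) + 1122 = 333*((-31 + 40)/(20 + 40)) + 1122 = 333*(9/60) + 1122 = 333*((1/60)*9) + 1122 = 333*(3/20) + 1122 = 999/20 + 1122 = 23439/20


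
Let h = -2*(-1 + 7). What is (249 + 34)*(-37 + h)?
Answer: -13867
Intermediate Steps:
h = -12 (h = -2*6 = -12)
(249 + 34)*(-37 + h) = (249 + 34)*(-37 - 12) = 283*(-49) = -13867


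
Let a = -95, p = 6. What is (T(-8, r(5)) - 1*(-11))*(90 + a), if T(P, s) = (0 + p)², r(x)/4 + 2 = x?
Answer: -235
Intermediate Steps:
r(x) = -8 + 4*x
T(P, s) = 36 (T(P, s) = (0 + 6)² = 6² = 36)
(T(-8, r(5)) - 1*(-11))*(90 + a) = (36 - 1*(-11))*(90 - 95) = (36 + 11)*(-5) = 47*(-5) = -235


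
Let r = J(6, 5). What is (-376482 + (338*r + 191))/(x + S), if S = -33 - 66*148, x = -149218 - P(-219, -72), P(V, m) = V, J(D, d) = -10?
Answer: 379671/158800 ≈ 2.3909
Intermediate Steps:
r = -10
x = -148999 (x = -149218 - 1*(-219) = -149218 + 219 = -148999)
S = -9801 (S = -33 - 9768 = -9801)
(-376482 + (338*r + 191))/(x + S) = (-376482 + (338*(-10) + 191))/(-148999 - 9801) = (-376482 + (-3380 + 191))/(-158800) = (-376482 - 3189)*(-1/158800) = -379671*(-1/158800) = 379671/158800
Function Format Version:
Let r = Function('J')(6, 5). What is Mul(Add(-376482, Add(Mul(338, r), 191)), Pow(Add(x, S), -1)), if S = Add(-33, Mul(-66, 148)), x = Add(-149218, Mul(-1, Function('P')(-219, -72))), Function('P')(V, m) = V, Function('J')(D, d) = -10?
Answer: Rational(379671, 158800) ≈ 2.3909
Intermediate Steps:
r = -10
x = -148999 (x = Add(-149218, Mul(-1, -219)) = Add(-149218, 219) = -148999)
S = -9801 (S = Add(-33, -9768) = -9801)
Mul(Add(-376482, Add(Mul(338, r), 191)), Pow(Add(x, S), -1)) = Mul(Add(-376482, Add(Mul(338, -10), 191)), Pow(Add(-148999, -9801), -1)) = Mul(Add(-376482, Add(-3380, 191)), Pow(-158800, -1)) = Mul(Add(-376482, -3189), Rational(-1, 158800)) = Mul(-379671, Rational(-1, 158800)) = Rational(379671, 158800)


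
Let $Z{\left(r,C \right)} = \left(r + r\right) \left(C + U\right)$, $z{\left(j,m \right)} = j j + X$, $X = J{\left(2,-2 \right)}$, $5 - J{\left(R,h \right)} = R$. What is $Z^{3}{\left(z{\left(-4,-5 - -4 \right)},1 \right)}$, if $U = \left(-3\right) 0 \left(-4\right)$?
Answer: $54872$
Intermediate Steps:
$J{\left(R,h \right)} = 5 - R$
$X = 3$ ($X = 5 - 2 = 3$)
$U = 0$ ($U = 0 \left(-4\right) = 0$)
$z{\left(j,m \right)} = 3 + j^{2}$ ($z{\left(j,m \right)} = j j + 3 = j^{2} + 3 = 3 + j^{2}$)
$Z{\left(r,C \right)} = 2 C r$ ($Z{\left(r,C \right)} = \left(r + r\right) \left(C + 0\right) = 2 r C = 2 C r$)
$Z^{3}{\left(z{\left(-4,-5 - -4 \right)},1 \right)} = \left(2 \cdot 1 \left(3 + \left(-4\right)^{2}\right)\right)^{3} = \left(2 \cdot 1 \left(3 + 16\right)\right)^{3} = \left(2 \cdot 1 \cdot 19\right)^{3} = 38^{3} = 54872$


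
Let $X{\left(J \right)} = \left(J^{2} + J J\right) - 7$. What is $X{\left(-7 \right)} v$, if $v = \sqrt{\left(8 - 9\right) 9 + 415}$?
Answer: $91 \sqrt{406} \approx 1833.6$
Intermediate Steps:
$X{\left(J \right)} = -7 + 2 J^{2}$ ($X{\left(J \right)} = \left(J^{2} + J^{2}\right) - 7 = 2 J^{2} - 7 = -7 + 2 J^{2}$)
$v = \sqrt{406}$ ($v = \sqrt{\left(-1\right) 9 + 415} = \sqrt{-9 + 415} = \sqrt{406} \approx 20.149$)
$X{\left(-7 \right)} v = \left(-7 + 2 \left(-7\right)^{2}\right) \sqrt{406} = \left(-7 + 2 \cdot 49\right) \sqrt{406} = \left(-7 + 98\right) \sqrt{406} = 91 \sqrt{406}$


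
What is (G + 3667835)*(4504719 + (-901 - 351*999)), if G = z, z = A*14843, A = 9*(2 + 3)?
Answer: 18007185555130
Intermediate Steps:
A = 45 (A = 9*5 = 45)
z = 667935 (z = 45*14843 = 667935)
G = 667935
(G + 3667835)*(4504719 + (-901 - 351*999)) = (667935 + 3667835)*(4504719 + (-901 - 351*999)) = 4335770*(4504719 + (-901 - 350649)) = 4335770*(4504719 - 351550) = 4335770*4153169 = 18007185555130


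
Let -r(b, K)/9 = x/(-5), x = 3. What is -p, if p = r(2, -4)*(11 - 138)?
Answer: 3429/5 ≈ 685.80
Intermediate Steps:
r(b, K) = 27/5 (r(b, K) = -27/(-5) = -27*(-1)/5 = -9*(-3/5) = 27/5)
p = -3429/5 (p = 27*(11 - 138)/5 = (27/5)*(-127) = -3429/5 ≈ -685.80)
-p = -1*(-3429/5) = 3429/5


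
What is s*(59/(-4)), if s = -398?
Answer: 11741/2 ≈ 5870.5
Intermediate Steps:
s*(59/(-4)) = -23482/(-4) = -23482*(-1)/4 = -398*(-59/4) = 11741/2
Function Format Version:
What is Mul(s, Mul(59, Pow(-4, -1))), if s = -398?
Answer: Rational(11741, 2) ≈ 5870.5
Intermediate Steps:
Mul(s, Mul(59, Pow(-4, -1))) = Mul(-398, Mul(59, Pow(-4, -1))) = Mul(-398, Mul(59, Rational(-1, 4))) = Mul(-398, Rational(-59, 4)) = Rational(11741, 2)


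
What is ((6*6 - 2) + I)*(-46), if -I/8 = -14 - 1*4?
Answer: -8188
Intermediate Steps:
I = 144 (I = -8*(-14 - 1*4) = -8*(-14 - 4) = -8*(-18) = 144)
((6*6 - 2) + I)*(-46) = ((6*6 - 2) + 144)*(-46) = ((36 - 2) + 144)*(-46) = (34 + 144)*(-46) = 178*(-46) = -8188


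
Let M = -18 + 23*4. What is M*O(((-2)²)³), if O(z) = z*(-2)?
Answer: -9472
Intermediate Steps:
M = 74 (M = -18 + 92 = 74)
O(z) = -2*z
M*O(((-2)²)³) = 74*(-2*((-2)²)³) = 74*(-2*4³) = 74*(-2*64) = 74*(-128) = -9472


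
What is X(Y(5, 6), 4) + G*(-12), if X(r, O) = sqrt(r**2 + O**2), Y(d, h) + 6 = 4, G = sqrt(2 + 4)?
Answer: -12*sqrt(6) + 2*sqrt(5) ≈ -24.922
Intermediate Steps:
G = sqrt(6) ≈ 2.4495
Y(d, h) = -2 (Y(d, h) = -6 + 4 = -2)
X(r, O) = sqrt(O**2 + r**2)
X(Y(5, 6), 4) + G*(-12) = sqrt(4**2 + (-2)**2) + sqrt(6)*(-12) = sqrt(16 + 4) - 12*sqrt(6) = sqrt(20) - 12*sqrt(6) = 2*sqrt(5) - 12*sqrt(6) = -12*sqrt(6) + 2*sqrt(5)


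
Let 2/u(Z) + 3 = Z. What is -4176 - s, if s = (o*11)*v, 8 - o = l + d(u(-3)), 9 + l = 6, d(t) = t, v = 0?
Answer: -4176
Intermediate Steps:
u(Z) = 2/(-3 + Z)
l = -3 (l = -9 + 6 = -3)
o = 34/3 (o = 8 - (-3 + 2/(-3 - 3)) = 8 - (-3 + 2/(-6)) = 8 - (-3 + 2*(-⅙)) = 8 - (-3 - ⅓) = 8 - 1*(-10/3) = 8 + 10/3 = 34/3 ≈ 11.333)
s = 0 (s = ((34/3)*11)*0 = (374/3)*0 = 0)
-4176 - s = -4176 - 1*0 = -4176 + 0 = -4176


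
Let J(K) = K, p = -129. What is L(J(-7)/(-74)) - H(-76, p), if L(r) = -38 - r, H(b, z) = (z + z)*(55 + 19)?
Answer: 1409989/74 ≈ 19054.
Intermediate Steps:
H(b, z) = 148*z (H(b, z) = (2*z)*74 = 148*z)
L(J(-7)/(-74)) - H(-76, p) = (-38 - (-7)/(-74)) - 148*(-129) = (-38 - (-7)*(-1)/74) - 1*(-19092) = (-38 - 1*7/74) + 19092 = (-38 - 7/74) + 19092 = -2819/74 + 19092 = 1409989/74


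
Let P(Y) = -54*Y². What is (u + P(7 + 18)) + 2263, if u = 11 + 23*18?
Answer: -31062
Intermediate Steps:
u = 425 (u = 11 + 414 = 425)
(u + P(7 + 18)) + 2263 = (425 - 54*(7 + 18)²) + 2263 = (425 - 54*25²) + 2263 = (425 - 54*625) + 2263 = (425 - 33750) + 2263 = -33325 + 2263 = -31062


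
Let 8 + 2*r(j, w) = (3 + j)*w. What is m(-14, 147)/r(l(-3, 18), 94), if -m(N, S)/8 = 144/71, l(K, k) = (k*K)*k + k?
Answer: 1152/3173771 ≈ 0.00036298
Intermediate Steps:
l(K, k) = k + K*k² (l(K, k) = (K*k)*k + k = K*k² + k = k + K*k²)
m(N, S) = -1152/71
r(j, w) = -4 + w*(3 + j)/2 (r(j, w) = -4 + ((3 + j)*w)/2 = -4 + (w*(3 + j))/2 = -4 + w*(3 + j)/2)
m(-14, 147)/r(l(-3, 18), 94) = -1152/(71*(-4 + (3/2)*94 + (½)*(18*(1 - 3*18))*94)) = -1152/(71*(-4 + 141 + (½)*(18*(1 - 54))*94)) = -1152/(71*(-4 + 141 + (½)*(18*(-53))*94)) = -1152/(71*(-4 + 141 + (½)*(-954)*94)) = -1152/(71*(-4 + 141 - 44838)) = -1152/71/(-44701) = -1152/71*(-1/44701) = 1152/3173771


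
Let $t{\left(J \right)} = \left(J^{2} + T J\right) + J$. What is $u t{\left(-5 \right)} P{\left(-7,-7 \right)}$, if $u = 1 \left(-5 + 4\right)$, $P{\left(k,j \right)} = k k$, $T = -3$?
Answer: $-1715$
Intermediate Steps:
$P{\left(k,j \right)} = k^{2}$
$u = -1$ ($u = 1 \left(-1\right) = -1$)
$t{\left(J \right)} = J^{2} - 2 J$ ($t{\left(J \right)} = \left(J^{2} - 3 J\right) + J = J^{2} - 2 J$)
$u t{\left(-5 \right)} P{\left(-7,-7 \right)} = - \left(-5\right) \left(-2 - 5\right) \left(-7\right)^{2} = - \left(-5\right) \left(-7\right) 49 = \left(-1\right) 35 \cdot 49 = \left(-35\right) 49 = -1715$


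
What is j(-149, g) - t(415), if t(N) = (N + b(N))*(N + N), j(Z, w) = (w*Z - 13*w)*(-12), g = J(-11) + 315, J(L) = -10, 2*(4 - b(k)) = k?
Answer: 417375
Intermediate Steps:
b(k) = 4 - k/2
g = 305 (g = -10 + 315 = 305)
j(Z, w) = 156*w - 12*Z*w (j(Z, w) = (Z*w - 13*w)*(-12) = (-13*w + Z*w)*(-12) = 156*w - 12*Z*w)
t(N) = 2*N*(4 + N/2) (t(N) = (N + (4 - N/2))*(N + N) = (4 + N/2)*(2*N) = 2*N*(4 + N/2))
j(-149, g) - t(415) = 12*305*(13 - 1*(-149)) - 415*(8 + 415) = 12*305*(13 + 149) - 415*423 = 12*305*162 - 1*175545 = 592920 - 175545 = 417375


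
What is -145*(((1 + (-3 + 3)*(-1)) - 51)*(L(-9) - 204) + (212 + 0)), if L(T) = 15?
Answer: -1400990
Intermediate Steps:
-145*(((1 + (-3 + 3)*(-1)) - 51)*(L(-9) - 204) + (212 + 0)) = -145*(((1 + (-3 + 3)*(-1)) - 51)*(15 - 204) + (212 + 0)) = -145*(((1 + 0*(-1)) - 51)*(-189) + 212) = -145*(((1 + 0) - 51)*(-189) + 212) = -145*((1 - 51)*(-189) + 212) = -145*(-50*(-189) + 212) = -145*(9450 + 212) = -145*9662 = -1400990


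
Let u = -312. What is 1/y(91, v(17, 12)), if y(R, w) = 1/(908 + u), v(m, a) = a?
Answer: 596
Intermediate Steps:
y(R, w) = 1/596 (y(R, w) = 1/(908 - 312) = 1/596)
1/y(91, v(17, 12)) = 1/(1/596) = 596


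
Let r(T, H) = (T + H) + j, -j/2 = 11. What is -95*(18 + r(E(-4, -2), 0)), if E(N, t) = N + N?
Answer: 1140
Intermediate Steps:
E(N, t) = 2*N
j = -22 (j = -2*11 = -22)
r(T, H) = -22 + H + T (r(T, H) = (T + H) - 22 = (H + T) - 22 = -22 + H + T)
-95*(18 + r(E(-4, -2), 0)) = -95*(18 + (-22 + 0 + 2*(-4))) = -95*(18 + (-22 + 0 - 8)) = -95*(18 - 30) = -95*(-12) = 1140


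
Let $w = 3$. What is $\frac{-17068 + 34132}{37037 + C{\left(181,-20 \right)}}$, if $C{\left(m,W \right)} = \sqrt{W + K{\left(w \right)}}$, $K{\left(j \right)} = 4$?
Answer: $\frac{631999368}{1371739385} - \frac{68256 i}{1371739385} \approx 0.46073 - 4.9759 \cdot 10^{-5} i$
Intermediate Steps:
$C{\left(m,W \right)} = \sqrt{4 + W}$ ($C{\left(m,W \right)} = \sqrt{W + 4} = \sqrt{4 + W}$)
$\frac{-17068 + 34132}{37037 + C{\left(181,-20 \right)}} = \frac{-17068 + 34132}{37037 + \sqrt{4 - 20}} = \frac{17064}{37037 + \sqrt{-16}} = \frac{17064}{37037 + 4 i} = 17064 \frac{37037 - 4 i}{1371739385} = \frac{17064 \left(37037 - 4 i\right)}{1371739385}$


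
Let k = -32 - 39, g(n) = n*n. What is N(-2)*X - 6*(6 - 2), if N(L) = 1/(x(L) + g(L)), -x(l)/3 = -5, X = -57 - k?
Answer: -442/19 ≈ -23.263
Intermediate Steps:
g(n) = n²
k = -71
X = 14 (X = -57 - 1*(-71) = -57 + 71 = 14)
x(l) = 15 (x(l) = -3*(-5) = 15)
N(L) = 1/(15 + L²)
N(-2)*X - 6*(6 - 2) = 14/(15 + (-2)²) - 6*(6 - 2) = 14/(15 + 4) - 6*4 = 14/19 - 24 = -442/19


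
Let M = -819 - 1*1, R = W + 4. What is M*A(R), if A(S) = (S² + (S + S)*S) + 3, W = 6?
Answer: -248460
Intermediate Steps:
R = 10 (R = 6 + 4 = 10)
A(S) = 3 + 3*S² (A(S) = (S² + (2*S)*S) + 3 = (S² + 2*S²) + 3 = 3*S² + 3 = 3 + 3*S²)
M = -820 (M = -819 - 1 = -820)
M*A(R) = -820*(3 + 3*10²) = -820*(3 + 3*100) = -820*(3 + 300) = -820*303 = -248460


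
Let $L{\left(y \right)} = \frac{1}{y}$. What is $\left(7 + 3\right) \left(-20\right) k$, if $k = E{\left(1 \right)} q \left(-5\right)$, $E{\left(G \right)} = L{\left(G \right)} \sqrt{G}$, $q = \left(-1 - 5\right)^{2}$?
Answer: $36000$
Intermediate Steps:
$q = 36$ ($q = \left(-6\right)^{2} = 36$)
$E{\left(G \right)} = \frac{1}{\sqrt{G}}$ ($E{\left(G \right)} = \frac{\sqrt{G}}{G} = \frac{1}{\sqrt{G}}$)
$k = -180$ ($k = \frac{1}{\sqrt{1}} \cdot 36 \left(-5\right) = 1 \left(-180\right) = -180$)
$\left(7 + 3\right) \left(-20\right) k = \left(7 + 3\right) \left(-20\right) \left(-180\right) = 10 \left(-20\right) \left(-180\right) = \left(-200\right) \left(-180\right) = 36000$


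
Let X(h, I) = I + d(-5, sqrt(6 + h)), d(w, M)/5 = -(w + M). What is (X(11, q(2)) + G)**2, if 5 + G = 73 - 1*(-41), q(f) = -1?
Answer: 18114 - 1330*sqrt(17) ≈ 12630.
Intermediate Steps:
G = 109 (G = -5 + (73 - 1*(-41)) = -5 + (73 + 41) = -5 + 114 = 109)
d(w, M) = -5*M - 5*w (d(w, M) = 5*(-(w + M)) = 5*(-(M + w)) = 5*(-M - w) = -5*M - 5*w)
X(h, I) = 25 + I - 5*sqrt(6 + h) (X(h, I) = I + (-5*sqrt(6 + h) - 5*(-5)) = I + (-5*sqrt(6 + h) + 25) = I + (25 - 5*sqrt(6 + h)) = 25 + I - 5*sqrt(6 + h))
(X(11, q(2)) + G)**2 = ((25 - 1 - 5*sqrt(6 + 11)) + 109)**2 = ((25 - 1 - 5*sqrt(17)) + 109)**2 = ((24 - 5*sqrt(17)) + 109)**2 = (133 - 5*sqrt(17))**2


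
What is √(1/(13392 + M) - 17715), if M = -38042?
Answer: I*√430561304486/4930 ≈ 133.1*I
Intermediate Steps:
√(1/(13392 + M) - 17715) = √(1/(13392 - 38042) - 17715) = √(1/(-24650) - 17715) = √(-1/24650 - 17715) = √(-436674751/24650) = I*√430561304486/4930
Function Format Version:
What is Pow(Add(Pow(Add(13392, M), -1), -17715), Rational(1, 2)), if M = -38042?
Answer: Mul(Rational(1, 4930), I, Pow(430561304486, Rational(1, 2))) ≈ Mul(133.10, I)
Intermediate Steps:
Pow(Add(Pow(Add(13392, M), -1), -17715), Rational(1, 2)) = Pow(Add(Pow(Add(13392, -38042), -1), -17715), Rational(1, 2)) = Pow(Add(Pow(-24650, -1), -17715), Rational(1, 2)) = Pow(Add(Rational(-1, 24650), -17715), Rational(1, 2)) = Pow(Rational(-436674751, 24650), Rational(1, 2)) = Mul(Rational(1, 4930), I, Pow(430561304486, Rational(1, 2)))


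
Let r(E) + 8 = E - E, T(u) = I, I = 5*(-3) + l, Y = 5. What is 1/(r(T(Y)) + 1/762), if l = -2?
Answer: -762/6095 ≈ -0.12502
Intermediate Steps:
I = -17 (I = 5*(-3) - 2 = -15 - 2 = -17)
T(u) = -17
r(E) = -8 (r(E) = -8 + (E - E) = -8 + 0 = -8)
1/(r(T(Y)) + 1/762) = 1/(-8 + 1/762) = 1/(-6095/762) = -762/6095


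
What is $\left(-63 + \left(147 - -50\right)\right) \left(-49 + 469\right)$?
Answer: $56280$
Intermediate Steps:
$\left(-63 + \left(147 - -50\right)\right) \left(-49 + 469\right) = \left(-63 + \left(147 + 50\right)\right) 420 = \left(-63 + 197\right) 420 = 134 \cdot 420 = 56280$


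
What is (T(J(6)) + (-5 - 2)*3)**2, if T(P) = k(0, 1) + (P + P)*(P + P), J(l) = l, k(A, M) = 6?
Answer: 16641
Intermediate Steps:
T(P) = 6 + 4*P**2 (T(P) = 6 + (P + P)*(P + P) = 6 + (2*P)*(2*P) = 6 + 4*P**2)
(T(J(6)) + (-5 - 2)*3)**2 = ((6 + 4*6**2) + (-5 - 2)*3)**2 = ((6 + 4*36) - 7*3)**2 = ((6 + 144) - 21)**2 = (150 - 21)**2 = 129**2 = 16641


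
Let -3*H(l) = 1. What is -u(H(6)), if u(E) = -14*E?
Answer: -14/3 ≈ -4.6667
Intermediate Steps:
H(l) = -⅓ (H(l) = -⅓*1 = -⅓)
-u(H(6)) = -(-14)*(-1)/3 = -1*14/3 = -14/3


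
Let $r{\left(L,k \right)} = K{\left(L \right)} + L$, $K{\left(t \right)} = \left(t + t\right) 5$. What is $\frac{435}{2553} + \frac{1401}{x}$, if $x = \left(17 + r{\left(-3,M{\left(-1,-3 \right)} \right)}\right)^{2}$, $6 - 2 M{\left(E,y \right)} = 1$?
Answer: $\frac{1229371}{217856} \approx 5.643$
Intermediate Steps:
$M{\left(E,y \right)} = \frac{5}{2}$ ($M{\left(E,y \right)} = 3 - \frac{1}{2} = \frac{5}{2}$)
$K{\left(t \right)} = 10 t$ ($K{\left(t \right)} = 2 t 5 = 10 t$)
$r{\left(L,k \right)} = 11 L$ ($r{\left(L,k \right)} = 10 L + L = 11 L$)
$x = 256$ ($x = \left(17 + 11 \left(-3\right)\right)^{2} = \left(17 - 33\right)^{2} = \left(-16\right)^{2} = 256$)
$\frac{435}{2553} + \frac{1401}{x} = \frac{435}{2553} + \frac{1401}{256} = 435 \cdot \frac{1}{2553} + 1401 \cdot \frac{1}{256} = \frac{145}{851} + \frac{1401}{256} = \frac{1229371}{217856}$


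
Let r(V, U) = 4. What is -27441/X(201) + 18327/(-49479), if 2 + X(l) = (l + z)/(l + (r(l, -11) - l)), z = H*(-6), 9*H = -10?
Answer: -5434672247/9879307 ≈ -550.11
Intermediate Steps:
H = -10/9 (H = (1/9)*(-10) = -10/9 ≈ -1.1111)
z = 20/3 (z = -10/9*(-6) = 20/3 ≈ 6.6667)
X(l) = -1/3 + l/4 (X(l) = -2 + (l + 20/3)/(l + (4 - l)) = -2 + (20/3 + l)/4 = -2 + (20/3 + l)*(1/4) = -2 + (5/3 + l/4) = -1/3 + l/4)
-27441/X(201) + 18327/(-49479) = -27441/(-1/3 + (1/4)*201) + 18327/(-49479) = -27441/(-1/3 + 201/4) + 18327*(-1/49479) = -27441/599/12 - 6109/16493 = -27441*12/599 - 6109/16493 = -329292/599 - 6109/16493 = -5434672247/9879307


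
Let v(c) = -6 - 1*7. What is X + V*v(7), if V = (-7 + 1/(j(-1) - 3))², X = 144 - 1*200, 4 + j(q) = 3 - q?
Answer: -6796/9 ≈ -755.11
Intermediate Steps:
j(q) = -1 - q (j(q) = -4 + (3 - q) = -1 - q)
X = -56 (X = 144 - 200 = -56)
v(c) = -13 (v(c) = -6 - 7 = -13)
V = 484/9 (V = (-7 + 1/((-1 - 1*(-1)) - 3))² = (-7 + 1/((-1 + 1) - 3))² = (-7 + 1/(0 - 3))² = (-7 + 1/(-3))² = (-7 - ⅓)² = (-22/3)² = 484/9 ≈ 53.778)
X + V*v(7) = -56 + (484/9)*(-13) = -56 - 6292/9 = -6796/9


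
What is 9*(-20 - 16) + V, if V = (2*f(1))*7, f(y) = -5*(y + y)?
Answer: -464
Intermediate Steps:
f(y) = -10*y
V = -140 (V = (2*(-10*1))*7 = (2*(-10))*7 = -20*7 = -140)
9*(-20 - 16) + V = 9*(-20 - 16) - 140 = 9*(-36) - 140 = -324 - 140 = -464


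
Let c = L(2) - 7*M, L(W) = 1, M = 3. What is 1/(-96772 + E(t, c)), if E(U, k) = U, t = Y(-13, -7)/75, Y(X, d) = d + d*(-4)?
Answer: -25/2419293 ≈ -1.0334e-5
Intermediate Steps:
Y(X, d) = -3*d (Y(X, d) = d - 4*d = -3*d)
c = -20 (c = 1 - 7*3 = 1 - 21 = -20)
t = 7/25 (t = -3*(-7)/75 = 21*(1/75) = 7/25 ≈ 0.28000)
1/(-96772 + E(t, c)) = 1/(-96772 + 7/25) = 1/(-2419293/25) = -25/2419293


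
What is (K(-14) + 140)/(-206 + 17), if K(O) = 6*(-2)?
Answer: -128/189 ≈ -0.67725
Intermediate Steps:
K(O) = -12
(K(-14) + 140)/(-206 + 17) = (-12 + 140)/(-206 + 17) = 128/(-189) = 128*(-1/189) = -128/189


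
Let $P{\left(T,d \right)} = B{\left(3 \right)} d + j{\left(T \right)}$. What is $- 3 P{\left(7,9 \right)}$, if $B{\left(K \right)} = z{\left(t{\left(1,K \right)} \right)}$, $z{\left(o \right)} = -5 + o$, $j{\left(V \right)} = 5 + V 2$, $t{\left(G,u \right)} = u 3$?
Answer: $-165$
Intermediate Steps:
$t{\left(G,u \right)} = 3 u$
$j{\left(V \right)} = 5 + 2 V$
$B{\left(K \right)} = -5 + 3 K$
$P{\left(T,d \right)} = 5 + 2 T + 4 d$ ($P{\left(T,d \right)} = \left(-5 + 3 \cdot 3\right) d + \left(5 + 2 T\right) = \left(-5 + 9\right) d + \left(5 + 2 T\right) = 4 d + \left(5 + 2 T\right) = 5 + 2 T + 4 d$)
$- 3 P{\left(7,9 \right)} = - 3 \left(5 + 2 \cdot 7 + 4 \cdot 9\right) = - 3 \left(5 + 14 + 36\right) = \left(-3\right) 55 = -165$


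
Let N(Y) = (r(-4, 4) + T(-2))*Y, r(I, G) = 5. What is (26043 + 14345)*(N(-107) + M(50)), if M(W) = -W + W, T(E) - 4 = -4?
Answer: -21607580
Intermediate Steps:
T(E) = 0 (T(E) = 4 - 4 = 0)
M(W) = 0
N(Y) = 5*Y (N(Y) = (5 + 0)*Y = 5*Y)
(26043 + 14345)*(N(-107) + M(50)) = (26043 + 14345)*(5*(-107) + 0) = 40388*(-535 + 0) = 40388*(-535) = -21607580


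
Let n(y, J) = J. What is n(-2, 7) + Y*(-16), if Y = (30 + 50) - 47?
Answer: -521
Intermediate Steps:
Y = 33 (Y = 80 - 47 = 33)
n(-2, 7) + Y*(-16) = 7 + 33*(-16) = 7 - 528 = -521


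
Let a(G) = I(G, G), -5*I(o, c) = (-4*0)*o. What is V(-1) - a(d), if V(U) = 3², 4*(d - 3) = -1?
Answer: 9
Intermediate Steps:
d = 11/4 (d = 3 + (¼)*(-1) = 3 - ¼ = 11/4 ≈ 2.7500)
I(o, c) = 0 (I(o, c) = -(-4*0)*o/5 = -0*o = -⅕*0 = 0)
V(U) = 9
a(G) = 0
V(-1) - a(d) = 9 - 1*0 = 9 + 0 = 9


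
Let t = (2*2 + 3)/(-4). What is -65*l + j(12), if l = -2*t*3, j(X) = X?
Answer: -1341/2 ≈ -670.50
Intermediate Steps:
t = -7/4 (t = (4 + 3)*(-¼) = 7*(-¼) = -7/4 ≈ -1.7500)
l = 21/2 (l = -2*(-7/4)*3 = (7/2)*3 = 21/2 ≈ 10.500)
-65*l + j(12) = -65*21/2 + 12 = -1365/2 + 12 = -1341/2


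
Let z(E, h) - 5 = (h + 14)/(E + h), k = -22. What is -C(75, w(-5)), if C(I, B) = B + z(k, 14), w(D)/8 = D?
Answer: 77/2 ≈ 38.500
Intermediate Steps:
z(E, h) = 5 + (14 + h)/(E + h) (z(E, h) = 5 + (h + 14)/(E + h) = 5 + (14 + h)/(E + h))
w(D) = 8*D
C(I, B) = 3/2 + B (C(I, B) = B + (14 + 5*(-22) + 6*14)/(-22 + 14) = B + (14 - 110 + 84)/(-8) = B - ⅛*(-12) = B + 3/2 = 3/2 + B)
-C(75, w(-5)) = -(3/2 + 8*(-5)) = -(3/2 - 40) = -1*(-77/2) = 77/2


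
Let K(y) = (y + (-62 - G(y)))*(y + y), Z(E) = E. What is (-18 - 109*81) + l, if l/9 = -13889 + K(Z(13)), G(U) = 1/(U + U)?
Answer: -145323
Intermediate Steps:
G(U) = 1/(2*U)
K(y) = 2*y*(-62 + y - 1/(2*y)) (K(y) = (y + (-62 - 1/(2*y)))*(y + y) = (y + (-62 - 1/(2*y)))*(2*y) = (-62 + y - 1/(2*y))*(2*y) = 2*y*(-62 + y - 1/(2*y)))
l = -136476 (l = 9*(-13889 + (-1 + 2*13*(-62 + 13))) = 9*(-13889 + (-1 + 2*13*(-49))) = 9*(-13889 + (-1 - 1274)) = 9*(-13889 - 1275) = 9*(-15164) = -136476)
(-18 - 109*81) + l = (-18 - 109*81) - 136476 = (-18 - 8829) - 136476 = -8847 - 136476 = -145323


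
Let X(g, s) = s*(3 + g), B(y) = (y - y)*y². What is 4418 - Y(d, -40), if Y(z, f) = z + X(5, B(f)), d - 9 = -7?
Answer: 4416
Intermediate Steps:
d = 2 (d = 9 - 7 = 2)
B(y) = 0 (B(y) = 0*y² = 0)
Y(z, f) = z (Y(z, f) = z + 0*(3 + 5) = z + 0*8 = z + 0 = z)
4418 - Y(d, -40) = 4418 - 1*2 = 4418 - 2 = 4416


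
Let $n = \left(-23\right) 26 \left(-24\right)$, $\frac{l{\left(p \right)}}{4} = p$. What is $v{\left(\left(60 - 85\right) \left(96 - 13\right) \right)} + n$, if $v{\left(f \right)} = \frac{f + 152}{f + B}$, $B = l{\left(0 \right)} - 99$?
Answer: $\frac{31203171}{2174} \approx 14353.0$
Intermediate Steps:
$l{\left(p \right)} = 4 p$
$B = -99$ ($B = 4 \cdot 0 - 99 = 0 - 99 = -99$)
$v{\left(f \right)} = \frac{152 + f}{-99 + f}$ ($v{\left(f \right)} = \frac{f + 152}{f - 99} = \frac{152 + f}{-99 + f}$)
$n = 14352$ ($n = \left(-598\right) \left(-24\right) = 14352$)
$v{\left(\left(60 - 85\right) \left(96 - 13\right) \right)} + n = \frac{152 + \left(60 - 85\right) \left(96 - 13\right)}{-99 + \left(60 - 85\right) \left(96 - 13\right)} + 14352 = \frac{152 - 2075}{-99 - 2075} + 14352 = \frac{1}{-2174} \left(-1923\right) + 14352 = \left(- \frac{1}{2174}\right) \left(-1923\right) + 14352 = \frac{1923}{2174} + 14352 = \frac{31203171}{2174}$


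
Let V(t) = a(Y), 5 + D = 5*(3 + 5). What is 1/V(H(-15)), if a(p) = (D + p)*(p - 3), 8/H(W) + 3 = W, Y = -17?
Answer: -1/360 ≈ -0.0027778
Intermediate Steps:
H(W) = 8/(-3 + W)
D = 35 (D = -5 + 5*(3 + 5) = -5 + 5*8 = -5 + 40 = 35)
a(p) = (-3 + p)*(35 + p) (a(p) = (35 + p)*(p - 3) = (35 + p)*(-3 + p) = (-3 + p)*(35 + p))
V(t) = -360 (V(t) = -105 + (-17)² + 32*(-17) = -105 + 289 - 544 = -360)
1/V(H(-15)) = 1/(-360) = -1/360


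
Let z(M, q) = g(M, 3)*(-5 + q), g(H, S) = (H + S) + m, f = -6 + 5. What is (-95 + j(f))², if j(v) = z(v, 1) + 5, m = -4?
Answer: 6724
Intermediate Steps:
f = -1
g(H, S) = -4 + H + S (g(H, S) = (H + S) - 4 = -4 + H + S)
z(M, q) = (-1 + M)*(-5 + q) (z(M, q) = (-4 + M + 3)*(-5 + q) = (-1 + M)*(-5 + q))
j(v) = 9 - 4*v (j(v) = (-1 + v)*(-5 + 1) + 5 = (-1 + v)*(-4) + 5 = (4 - 4*v) + 5 = 9 - 4*v)
(-95 + j(f))² = (-95 + (9 - 4*(-1)))² = (-95 + (9 + 4))² = (-95 + 13)² = (-82)² = 6724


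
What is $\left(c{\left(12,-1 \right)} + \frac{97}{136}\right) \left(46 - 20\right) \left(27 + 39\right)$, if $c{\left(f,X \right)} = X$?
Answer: $- \frac{16731}{34} \approx -492.09$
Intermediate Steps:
$\left(c{\left(12,-1 \right)} + \frac{97}{136}\right) \left(46 - 20\right) \left(27 + 39\right) = \left(-1 + \frac{97}{136}\right) \left(46 - 20\right) \left(27 + 39\right) = \left(-1 + 97 \cdot \frac{1}{136}\right) 26 \cdot 66 = \left(-1 + \frac{97}{136}\right) 1716 = \left(- \frac{39}{136}\right) 1716 = - \frac{16731}{34}$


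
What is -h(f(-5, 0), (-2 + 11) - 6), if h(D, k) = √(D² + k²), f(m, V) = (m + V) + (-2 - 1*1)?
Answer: -√73 ≈ -8.5440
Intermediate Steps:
f(m, V) = -3 + V + m (f(m, V) = (V + m) + (-2 - 1) = (V + m) - 3 = -3 + V + m)
-h(f(-5, 0), (-2 + 11) - 6) = -√((-3 + 0 - 5)² + ((-2 + 11) - 6)²) = -√((-8)² + (9 - 6)²) = -√(64 + 3²) = -√(64 + 9) = -√73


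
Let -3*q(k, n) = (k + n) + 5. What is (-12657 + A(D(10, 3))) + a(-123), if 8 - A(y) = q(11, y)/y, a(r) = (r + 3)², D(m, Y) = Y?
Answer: 15778/9 ≈ 1753.1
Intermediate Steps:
q(k, n) = -5/3 - k/3 - n/3 (q(k, n) = -((k + n) + 5)/3 = -(5 + k + n)/3 = -5/3 - k/3 - n/3)
a(r) = (3 + r)²
A(y) = 8 - (-16/3 - y/3)/y (A(y) = 8 - (-5/3 - ⅓*11 - y/3)/y = 8 - (-5/3 - 11/3 - y/3)/y = 8 - (-16/3 - y/3)/y)
(-12657 + A(D(10, 3))) + a(-123) = (-12657 + (⅓)*(16 + 25*3)/3) + (3 - 123)² = (-12657 + (⅓)*(⅓)*(16 + 75)) + (-120)² = (-12657 + (⅓)*(⅓)*91) + 14400 = (-12657 + 91/9) + 14400 = -113822/9 + 14400 = 15778/9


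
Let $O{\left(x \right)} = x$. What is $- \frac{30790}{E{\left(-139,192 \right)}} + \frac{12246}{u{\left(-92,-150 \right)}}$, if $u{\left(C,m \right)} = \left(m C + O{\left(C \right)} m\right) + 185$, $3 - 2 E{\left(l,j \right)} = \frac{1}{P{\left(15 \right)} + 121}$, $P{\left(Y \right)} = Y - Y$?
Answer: $- \frac{103513301624}{5029085} \approx -20583.0$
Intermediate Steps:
$P{\left(Y \right)} = 0$
$E{\left(l,j \right)} = \frac{181}{121}$ ($E{\left(l,j \right)} = \frac{3}{2} - \frac{1}{2 \left(0 + 121\right)} = \frac{3}{2} - \frac{1}{2 \cdot 121} = \frac{3}{2} - \frac{1}{242} = \frac{181}{121}$)
$u{\left(C,m \right)} = 185 + 2 C m$ ($u{\left(C,m \right)} = \left(m C + C m\right) + 185 = \left(C m + C m\right) + 185 = 2 C m + 185 = 185 + 2 C m$)
$- \frac{30790}{E{\left(-139,192 \right)}} + \frac{12246}{u{\left(-92,-150 \right)}} = - \frac{30790}{\frac{181}{121}} + \frac{12246}{185 + 2 \left(-92\right) \left(-150\right)} = \left(-30790\right) \frac{121}{181} + \frac{12246}{185 + 27600} = - \frac{3725590}{181} + \frac{12246}{27785} = - \frac{103513301624}{5029085}$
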